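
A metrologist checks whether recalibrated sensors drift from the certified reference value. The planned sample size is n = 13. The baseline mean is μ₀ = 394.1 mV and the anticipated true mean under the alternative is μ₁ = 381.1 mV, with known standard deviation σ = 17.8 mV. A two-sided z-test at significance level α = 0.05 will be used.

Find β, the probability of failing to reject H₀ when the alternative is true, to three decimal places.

Standardized effect: d = |μ₁ − μ₀| / σ = |381.1 − 394.1| / 17.8 = 0.7303
Noncentrality parameter: δ = d·√n = 0.7303 × √13 = 2.6333
Two-sided α = 0.05 → critical value z_{0.025} = 1.960.
Power = Φ(δ − 1.960) + Φ(−δ − 1.960) = Φ(0.673) + Φ(-4.593) = 0.7496 + 0.0000 = 0.7496.
Type II error: β = 1 − power = 1 − 0.7496 = 0.2504.

β ≈ 0.250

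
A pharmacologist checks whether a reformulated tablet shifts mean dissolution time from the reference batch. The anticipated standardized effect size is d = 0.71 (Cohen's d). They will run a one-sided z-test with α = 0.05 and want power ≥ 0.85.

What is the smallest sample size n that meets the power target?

n = 15

For power 0.85 need Φ(δ − z_{0.05}) = 0.85, so δ = z_{0.05} + z_{0.15} = 1.645 + 1.036 = 2.681.
δ = d·√n ⇒ n = (δ/d)² = (2.681 / 0.71)² = 14.26.
Round up to the next whole unit.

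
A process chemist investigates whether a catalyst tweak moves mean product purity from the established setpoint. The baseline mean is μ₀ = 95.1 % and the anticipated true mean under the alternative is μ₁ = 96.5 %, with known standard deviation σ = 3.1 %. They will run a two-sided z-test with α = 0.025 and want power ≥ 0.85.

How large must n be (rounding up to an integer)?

n = 53

Standardized effect: d = |μ₁ − μ₀| / σ = |96.5 − 95.1| / 3.1 = 0.4516
Set Φ(δ − 2.241) = 0.85; then δ − 2.241 = Φ⁻¹(0.85) = 1.036, giving δ = 3.278.
(For δ > 0 the lower-tail rejection region contributes negligibly to power, so the one-term inversion is standard.)
δ = d·√n ⇒ n = (δ/d)² = (3.278 / 0.4516)² = 52.68.
Rounding up, n = 53.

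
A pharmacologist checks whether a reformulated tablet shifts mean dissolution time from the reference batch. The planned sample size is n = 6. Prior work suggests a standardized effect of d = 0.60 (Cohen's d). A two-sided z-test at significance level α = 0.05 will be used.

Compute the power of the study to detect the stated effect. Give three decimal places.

Power ≈ 0.312

Noncentrality parameter: δ = d·√n = 0.60 × √6 = 1.4697
Two-sided α = 0.05 → critical value z_{0.025} = 1.960.
Power = Φ(δ − 1.960) + Φ(−δ − 1.960) = Φ(-0.490) + Φ(-3.430) = 0.3120 + 0.0003 = 0.3123.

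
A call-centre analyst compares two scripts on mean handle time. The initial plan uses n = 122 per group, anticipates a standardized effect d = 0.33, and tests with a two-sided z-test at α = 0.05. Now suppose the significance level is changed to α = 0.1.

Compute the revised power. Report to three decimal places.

δ = d·√(n/2) = 0.33 × √(122/2) = 2.5774 (unchanged). New critical value: z_{0.05} = 1.645.
Revised power = Φ(δ − 1.645) + Φ(−δ − 1.645) = Φ(0.933) + Φ(-4.222) = 0.8245 + 0.0000 = 0.8245.

Power ≈ 0.824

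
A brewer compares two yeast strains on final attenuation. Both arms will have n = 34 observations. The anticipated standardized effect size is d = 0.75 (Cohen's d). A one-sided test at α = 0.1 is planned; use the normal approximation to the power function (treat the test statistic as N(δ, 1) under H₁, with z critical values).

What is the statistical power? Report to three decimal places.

Noncentrality parameter: δ = d·√(n/2) = 0.75 × √(34/2) = 3.0923
Critical value for a one-sided test at α = 0.1: z_α = 1.282.
Power = P(Z > 1.282 − δ) = Φ(1.811) = 0.9649.

Power ≈ 0.965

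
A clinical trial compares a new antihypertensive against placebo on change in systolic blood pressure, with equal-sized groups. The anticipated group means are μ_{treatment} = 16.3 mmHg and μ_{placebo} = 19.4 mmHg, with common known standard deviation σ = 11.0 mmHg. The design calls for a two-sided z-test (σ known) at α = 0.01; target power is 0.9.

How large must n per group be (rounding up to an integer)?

n = 375 per group

Standardized effect: d = |μ_{treatment} − μ_{placebo}| / σ = |16.3 − 19.4| / 11.0 = 0.2818
Set Φ(δ − 2.576) = 0.9; then δ − 2.576 = Φ⁻¹(0.9) = 1.282, giving δ = 3.857.
(For δ > 0 the lower-tail rejection region contributes negligibly to power, so the one-term inversion is standard.)
δ = d·√(n/2) ⇒ n = 2(δ/d)² = 2 × (3.857 / 0.2818)² = 374.69.
Rounding up, n = 375 per group.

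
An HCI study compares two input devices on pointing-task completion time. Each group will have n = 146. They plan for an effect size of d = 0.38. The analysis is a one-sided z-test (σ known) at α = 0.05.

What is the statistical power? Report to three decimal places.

Power ≈ 0.945

Noncentrality parameter: δ = d·√(n/2) = 0.38 × √(146/2) = 3.2467
One-sided α = 0.05 → critical value z_{0.05} = 1.645.
Power = Φ(δ − 1.645) = Φ(1.602) = 0.9454.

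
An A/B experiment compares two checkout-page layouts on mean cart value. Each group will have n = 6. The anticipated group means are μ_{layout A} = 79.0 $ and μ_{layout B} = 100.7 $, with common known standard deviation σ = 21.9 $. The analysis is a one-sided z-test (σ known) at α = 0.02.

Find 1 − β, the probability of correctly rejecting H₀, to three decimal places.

Standardized effect: d = |μ_{layout A} − μ_{layout B}| / σ = |79.0 − 100.7| / 21.9 = 0.9909
Noncentrality parameter: δ = d·√(n/2) = 0.9909 × √(6/2) = 1.7162
One-sided α = 0.02 → critical value z_{0.02} = 2.054.
Power = P(Z > 2.054 − δ) = Φ(-0.338) = 0.3679.

Power ≈ 0.368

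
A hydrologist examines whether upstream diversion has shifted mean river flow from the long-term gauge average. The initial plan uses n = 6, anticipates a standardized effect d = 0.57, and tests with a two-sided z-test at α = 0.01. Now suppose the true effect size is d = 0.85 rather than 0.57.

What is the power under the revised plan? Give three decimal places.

Power ≈ 0.311

With d = 0.85: δ = d·√n = 0.85 × √6 = 2.0821. Critical value z_{0.005} = 2.576.
Revised power = Φ(δ − 2.576) + Φ(−δ − 2.576) = Φ(-0.494) + Φ(-4.658) = 0.3107 + 0.0000 = 0.3107.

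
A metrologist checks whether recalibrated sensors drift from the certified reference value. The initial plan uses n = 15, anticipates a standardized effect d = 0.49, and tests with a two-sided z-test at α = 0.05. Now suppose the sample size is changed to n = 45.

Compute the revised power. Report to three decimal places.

Power ≈ 0.908

With n = 45: δ = d·√n = 0.49 × √45 = 3.2870. Critical value z_{0.025} = 1.960.
Revised power = Φ(δ − 1.960) + Φ(−δ − 1.960) = Φ(1.327) + Φ(-5.247) = 0.9078 + 0.0000 = 0.9078.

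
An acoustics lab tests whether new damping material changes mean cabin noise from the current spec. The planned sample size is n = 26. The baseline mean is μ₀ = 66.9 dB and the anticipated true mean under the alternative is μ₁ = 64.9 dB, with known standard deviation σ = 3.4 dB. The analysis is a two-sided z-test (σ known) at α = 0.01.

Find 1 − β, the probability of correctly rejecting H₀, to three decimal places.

Power ≈ 0.664

Standardized effect: d = |μ₁ − μ₀| / σ = |64.9 − 66.9| / 3.4 = 0.5882
Noncentrality parameter: δ = d·√n = 0.5882 × √26 = 2.9994
Two-sided α = 0.01 → critical value z_{0.005} = 2.576.
Power = Φ(δ − 2.576) + Φ(−δ − 2.576) = Φ(0.424) + Φ(-5.575) = 0.6641 + 0.0000 = 0.6641.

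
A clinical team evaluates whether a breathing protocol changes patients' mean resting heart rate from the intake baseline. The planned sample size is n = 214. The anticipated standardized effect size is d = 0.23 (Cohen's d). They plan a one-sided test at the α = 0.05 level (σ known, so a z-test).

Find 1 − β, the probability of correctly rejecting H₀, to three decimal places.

Power ≈ 0.957

Noncentrality parameter: δ = d·√n = 0.23 × √214 = 3.3646
Critical value for a one-sided test at α = 0.05: z_α = 1.645.
Power = Φ(δ − 1.645) = Φ(1.720) = 0.9573.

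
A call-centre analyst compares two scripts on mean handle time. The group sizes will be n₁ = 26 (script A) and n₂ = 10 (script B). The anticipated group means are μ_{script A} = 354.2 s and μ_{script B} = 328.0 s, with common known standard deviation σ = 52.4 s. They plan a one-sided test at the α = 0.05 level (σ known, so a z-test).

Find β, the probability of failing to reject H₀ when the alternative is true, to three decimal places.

Standardized effect: d = |μ_{script A} − μ_{script B}| / σ = |354.2 − 328.0| / 52.4 = 0.5000
Noncentrality parameter: δ = d / √(1/n₁ + 1/n₂) = 0.5000 / √(1/26 + 1/10) = 1.3437
One-sided α = 0.05 → critical value z_{0.05} = 1.645.
Power = Φ(δ − 1.645) = Φ(-0.301) = 0.3817.
Type II error: β = 1 − power = 1 − 0.3817 = 0.6183.

β ≈ 0.618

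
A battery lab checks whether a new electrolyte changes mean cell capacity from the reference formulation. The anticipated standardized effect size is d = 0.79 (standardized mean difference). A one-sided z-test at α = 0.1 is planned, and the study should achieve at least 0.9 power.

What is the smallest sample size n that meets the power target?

For power 0.9 need Φ(δ − z_{0.1}) = 0.9, so δ = z_{0.1} + z_{0.10} = 1.282 + 1.282 = 2.563.
δ = d·√n ⇒ n = (δ/d)² = (2.563 / 0.79)² = 10.53.
Round up to the next whole unit.

n = 11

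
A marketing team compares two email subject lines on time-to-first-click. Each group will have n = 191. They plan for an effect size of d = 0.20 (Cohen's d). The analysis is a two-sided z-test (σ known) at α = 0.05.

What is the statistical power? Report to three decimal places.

Noncentrality parameter: δ = d·√(n/2) = 0.20 × √(191/2) = 1.9545
Critical value for a two-sided test at α = 0.05: z_{α/2} = 1.960.
Power = Φ(δ − 1.960) + Φ(−δ − 1.960) = Φ(-0.005) + Φ(-3.914) = 0.4978 + 0.0000 = 0.4979.

Power ≈ 0.498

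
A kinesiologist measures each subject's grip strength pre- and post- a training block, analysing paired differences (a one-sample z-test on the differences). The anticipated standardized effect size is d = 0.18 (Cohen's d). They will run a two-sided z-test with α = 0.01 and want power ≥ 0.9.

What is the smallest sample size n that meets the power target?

n = 460

Set Φ(δ − 2.576) = 0.9; then δ − 2.576 = Φ⁻¹(0.9) = 1.282, giving δ = 3.857.
(The Φ(−δ − z_{α/2}) term is vanishingly small for δ > 0 and is dropped in the standard sample-size formula.)
δ = d·√n ⇒ n = (δ/d)² = (3.857 / 0.18)² = 459.24.
Round up to the next whole unit.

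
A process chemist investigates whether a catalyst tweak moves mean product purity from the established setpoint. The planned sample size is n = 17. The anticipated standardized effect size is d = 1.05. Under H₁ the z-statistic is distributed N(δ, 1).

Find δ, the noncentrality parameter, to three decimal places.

δ = d·√n = 1.05 × √17 = 4.3293

δ ≈ 4.329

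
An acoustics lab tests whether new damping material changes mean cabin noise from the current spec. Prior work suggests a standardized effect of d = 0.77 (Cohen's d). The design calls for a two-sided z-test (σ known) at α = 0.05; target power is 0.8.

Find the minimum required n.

n = 14

Set Φ(δ − 1.960) = 0.8; then δ − 1.960 = Φ⁻¹(0.8) = 0.842, giving δ = 2.802.
(The Φ(−δ − z_{α/2}) term is vanishingly small for δ > 0 and is dropped in the standard sample-size formula.)
δ = d·√n ⇒ n = (δ/d)² = (2.802 / 0.77)² = 13.24.
Round up to the next whole unit.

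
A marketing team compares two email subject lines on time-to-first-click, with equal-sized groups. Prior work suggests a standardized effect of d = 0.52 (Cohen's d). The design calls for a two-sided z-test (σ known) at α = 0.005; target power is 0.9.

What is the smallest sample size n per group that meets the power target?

For power 0.9 need Φ(δ − z_{0.0025}) = 0.9, so δ = z_{0.0025} + z_{0.10} = 2.807 + 1.282 = 4.089.
(For δ > 0 the lower-tail rejection region contributes negligibly to power, so the one-term inversion is standard.)
δ = d·√(n/2) ⇒ n = 2(δ/d)² = 2 × (4.089 / 0.52)² = 123.64.
Rounding up, n = 124 per group.

n = 124 per group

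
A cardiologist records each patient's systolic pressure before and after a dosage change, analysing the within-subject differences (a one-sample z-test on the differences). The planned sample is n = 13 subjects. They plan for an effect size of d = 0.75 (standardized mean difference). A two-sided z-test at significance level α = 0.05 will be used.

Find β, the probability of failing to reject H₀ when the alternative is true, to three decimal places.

β ≈ 0.228

Noncentrality parameter: δ = d·√n = 0.75 × √13 = 2.7042
Critical value for a two-sided test at α = 0.05: z_{α/2} = 1.960.
Power = Φ(δ − 1.960) + Φ(−δ − 1.960) = Φ(0.744) + Φ(-4.664) = 0.7716 + 0.0000 = 0.7716.
Type II error: β = 1 − power = 1 − 0.7716 = 0.2284.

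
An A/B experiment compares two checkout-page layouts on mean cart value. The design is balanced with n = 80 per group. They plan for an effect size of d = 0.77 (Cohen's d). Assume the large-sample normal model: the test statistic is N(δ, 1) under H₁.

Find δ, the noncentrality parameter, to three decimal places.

δ ≈ 4.870

δ = d·√(n/2) = 0.77 × √(80/2) = 4.8699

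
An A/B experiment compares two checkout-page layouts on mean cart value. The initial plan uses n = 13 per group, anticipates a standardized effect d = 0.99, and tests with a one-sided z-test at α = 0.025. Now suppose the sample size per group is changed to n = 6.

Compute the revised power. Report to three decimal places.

Power ≈ 0.403

With n = 6 per group: δ = d·√(n/2) = 0.99 × √(6/2) = 1.7147. Critical value z_{0.025} = 1.960.
Revised power = P(Z > 1.960 − δ) = Φ(-0.245) = 0.4031.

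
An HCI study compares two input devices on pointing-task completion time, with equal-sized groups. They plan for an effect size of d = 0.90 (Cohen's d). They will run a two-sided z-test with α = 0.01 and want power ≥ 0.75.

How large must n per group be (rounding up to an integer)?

For power 0.75 need Φ(δ − z_{0.005}) = 0.75, so δ = z_{0.005} + z_{0.25} = 2.576 + 0.674 = 3.250.
(The Φ(−δ − z_{α/2}) term is vanishingly small for δ > 0 and is dropped in the standard sample-size formula.)
δ = d·√(n/2) ⇒ n = 2(δ/d)² = 2 × (3.250 / 0.90)² = 26.09.
Rounding up, n = 27 per group.

n = 27 per group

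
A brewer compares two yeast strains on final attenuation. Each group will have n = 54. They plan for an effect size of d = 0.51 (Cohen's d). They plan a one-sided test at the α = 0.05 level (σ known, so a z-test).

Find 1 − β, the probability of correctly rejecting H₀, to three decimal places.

Noncentrality parameter: δ = d·√(n/2) = 0.51 × √(54/2) = 2.6500
Critical value for a one-sided test at α = 0.05: z_α = 1.645.
Power = Φ(δ − 1.645) = Φ(1.005) = 0.8426.

Power ≈ 0.843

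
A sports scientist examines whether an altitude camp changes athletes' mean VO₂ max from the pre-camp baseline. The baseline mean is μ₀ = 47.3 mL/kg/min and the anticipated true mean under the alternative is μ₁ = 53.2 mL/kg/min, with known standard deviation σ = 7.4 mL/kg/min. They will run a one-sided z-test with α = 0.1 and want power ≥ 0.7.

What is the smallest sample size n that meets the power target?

n = 6

Standardized effect: d = |μ₁ − μ₀| / σ = |53.2 − 47.3| / 7.4 = 0.7973
Set Φ(δ − 1.282) = 0.7; then δ − 1.282 = Φ⁻¹(0.7) = 0.524, giving δ = 1.806.
δ = d·√n ⇒ n = (δ/d)² = (1.806 / 0.7973)² = 5.13.
Round up to the next whole unit.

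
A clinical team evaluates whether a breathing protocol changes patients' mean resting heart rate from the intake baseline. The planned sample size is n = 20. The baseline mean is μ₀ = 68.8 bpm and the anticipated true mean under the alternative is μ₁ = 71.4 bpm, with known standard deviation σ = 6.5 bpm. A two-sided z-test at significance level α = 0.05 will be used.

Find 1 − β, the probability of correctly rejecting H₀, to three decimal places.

Standardized effect: d = |μ₁ − μ₀| / σ = |71.4 − 68.8| / 6.5 = 0.4000
Noncentrality parameter: δ = d·√n = 0.4000 × √20 = 1.7889
Critical value for a two-sided test at α = 0.05: z_{α/2} = 1.960.
Power = Φ(δ − 1.960) + Φ(−δ − 1.960) = Φ(-0.171) + Φ(-3.749) = 0.4321 + 0.0001 = 0.4322.

Power ≈ 0.432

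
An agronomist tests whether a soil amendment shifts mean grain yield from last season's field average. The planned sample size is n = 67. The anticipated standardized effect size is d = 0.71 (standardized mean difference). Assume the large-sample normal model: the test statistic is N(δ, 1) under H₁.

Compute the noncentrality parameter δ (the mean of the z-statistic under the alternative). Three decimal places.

δ ≈ 5.812

δ = d·√n = 0.71 × √67 = 5.8116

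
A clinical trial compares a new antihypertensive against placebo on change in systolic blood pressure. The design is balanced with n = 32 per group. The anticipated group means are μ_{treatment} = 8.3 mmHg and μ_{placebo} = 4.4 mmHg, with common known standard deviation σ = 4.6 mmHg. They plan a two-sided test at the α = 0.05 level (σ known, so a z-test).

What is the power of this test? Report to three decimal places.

Power ≈ 0.924

Standardized effect: d = |μ_{treatment} − μ_{placebo}| / σ = |8.3 − 4.4| / 4.6 = 0.8478
Noncentrality parameter: δ = d·√(n/2) = 0.8478 × √(32/2) = 3.3913
Two-sided α = 0.05 → critical value z_{0.025} = 1.960.
Power = Φ(δ − 1.960) + Φ(−δ − 1.960) = Φ(1.431) + Φ(-5.351) = 0.9238 + 0.0000 = 0.9238.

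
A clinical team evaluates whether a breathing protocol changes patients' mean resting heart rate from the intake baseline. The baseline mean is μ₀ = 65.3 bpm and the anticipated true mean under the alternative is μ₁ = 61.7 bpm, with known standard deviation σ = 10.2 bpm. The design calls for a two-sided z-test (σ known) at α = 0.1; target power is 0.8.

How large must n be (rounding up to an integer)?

Standardized effect: d = |μ₁ − μ₀| / σ = |61.7 − 65.3| / 10.2 = 0.3529
Set Φ(δ − 1.645) = 0.8; then δ − 1.645 = Φ⁻¹(0.8) = 0.842, giving δ = 2.486.
(Ignoring the negligible lower-tail rejection probability gives the usual closed-form inversion.)
δ = d·√n ⇒ n = (δ/d)² = (2.486 / 0.3529)² = 49.63.
Round up to the next whole unit.

n = 50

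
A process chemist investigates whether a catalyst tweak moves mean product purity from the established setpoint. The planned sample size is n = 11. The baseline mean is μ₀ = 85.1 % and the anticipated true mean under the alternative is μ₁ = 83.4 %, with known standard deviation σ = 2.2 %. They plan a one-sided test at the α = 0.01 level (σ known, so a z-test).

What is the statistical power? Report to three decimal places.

Standardized effect: d = |μ₁ − μ₀| / σ = |83.4 − 85.1| / 2.2 = 0.7727
Noncentrality parameter: δ = d·√n = 0.7727 × √11 = 2.5628
One-sided α = 0.01 → critical value z_{0.01} = 2.326.
Power = P(Z > 2.326 − δ) = Φ(0.236) = 0.5935.

Power ≈ 0.593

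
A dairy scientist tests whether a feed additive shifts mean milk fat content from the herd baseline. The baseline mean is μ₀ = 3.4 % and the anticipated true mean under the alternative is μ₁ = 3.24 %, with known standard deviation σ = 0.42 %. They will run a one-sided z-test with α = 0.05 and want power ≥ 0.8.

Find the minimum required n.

n = 43

Standardized effect: d = |μ₁ − μ₀| / σ = |3.24 − 3.4| / 0.42 = 0.3810
Set Φ(δ − 1.645) = 0.8; then δ − 1.645 = Φ⁻¹(0.8) = 0.842, giving δ = 2.486.
δ = d·√n ⇒ n = (δ/d)² = (2.486 / 0.3810)² = 42.60.
Rounding up, n = 43.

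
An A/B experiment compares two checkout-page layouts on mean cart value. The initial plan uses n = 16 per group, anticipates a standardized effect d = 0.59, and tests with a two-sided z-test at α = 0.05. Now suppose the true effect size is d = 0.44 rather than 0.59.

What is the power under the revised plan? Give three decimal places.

With d = 0.44: δ = d·√(n/2) = 0.44 × √(16/2) = 1.2445. Critical value z_{0.025} = 1.960.
Revised power = Φ(δ − 1.960) + Φ(−δ − 1.960) = Φ(-0.715) + Φ(-3.204) = 0.2372 + 0.0007 = 0.2378.

Power ≈ 0.238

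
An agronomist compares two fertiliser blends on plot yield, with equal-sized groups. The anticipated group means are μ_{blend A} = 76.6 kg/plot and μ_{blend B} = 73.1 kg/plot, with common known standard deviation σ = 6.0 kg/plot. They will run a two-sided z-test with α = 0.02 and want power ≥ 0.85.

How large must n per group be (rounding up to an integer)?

Standardized effect: d = |μ_{blend A} − μ_{blend B}| / σ = |76.6 − 73.1| / 6.0 = 0.5833
Set Φ(δ − 2.326) = 0.85; then δ − 2.326 = Φ⁻¹(0.85) = 1.036, giving δ = 3.363.
(For δ > 0 the lower-tail rejection region contributes negligibly to power, so the one-term inversion is standard.)
δ = d·√(n/2) ⇒ n = 2(δ/d)² = 2 × (3.363 / 0.5833)² = 66.47.
Rounding up, n = 67 per group.

n = 67 per group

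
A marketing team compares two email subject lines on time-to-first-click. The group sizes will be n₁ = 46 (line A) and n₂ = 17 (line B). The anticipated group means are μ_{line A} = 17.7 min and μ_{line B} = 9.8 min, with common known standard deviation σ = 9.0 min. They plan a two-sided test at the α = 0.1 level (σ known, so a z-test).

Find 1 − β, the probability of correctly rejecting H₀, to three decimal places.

Standardized effect: d = |μ_{line A} − μ_{line B}| / σ = |17.7 − 9.8| / 9.0 = 0.8778
Noncentrality parameter: δ = d / √(1/n₁ + 1/n₂) = 0.8778 / √(1/46 + 1/17) = 3.0926
Two-sided α = 0.1 → critical value z_{0.05} = 1.645.
Power = Φ(δ − 1.645) + Φ(−δ − 1.645) = Φ(1.448) + Φ(-4.737) = 0.9261 + 0.0000 = 0.9262.

Power ≈ 0.926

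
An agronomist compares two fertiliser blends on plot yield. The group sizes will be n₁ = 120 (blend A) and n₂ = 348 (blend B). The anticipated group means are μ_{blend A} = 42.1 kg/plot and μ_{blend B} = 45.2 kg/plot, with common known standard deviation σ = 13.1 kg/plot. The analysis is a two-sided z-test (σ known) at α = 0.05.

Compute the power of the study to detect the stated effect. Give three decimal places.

Standardized effect: d = |μ_{blend A} − μ_{blend B}| / σ = |42.1 − 45.2| / 13.1 = 0.2366
Noncentrality parameter: δ = d / √(1/n₁ + 1/n₂) = 0.2366 / √(1/120 + 1/348) = 2.2354
Two-sided α = 0.05 → critical value z_{0.025} = 1.960.
Power = Φ(δ − 1.960) + Φ(−δ − 1.960) = Φ(0.275) + Φ(-4.195) = 0.6085 + 0.0000 = 0.6085.

Power ≈ 0.609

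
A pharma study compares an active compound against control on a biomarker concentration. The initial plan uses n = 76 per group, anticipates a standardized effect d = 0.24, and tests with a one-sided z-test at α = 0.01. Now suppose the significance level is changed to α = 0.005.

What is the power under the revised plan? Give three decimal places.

δ = d·√(n/2) = 0.24 × √(76/2) = 1.4795 (unchanged). New critical value: z_{0.005} = 2.576.
Revised power = Φ(δ − 2.576) = Φ(-1.096) = 0.1365.

Power ≈ 0.136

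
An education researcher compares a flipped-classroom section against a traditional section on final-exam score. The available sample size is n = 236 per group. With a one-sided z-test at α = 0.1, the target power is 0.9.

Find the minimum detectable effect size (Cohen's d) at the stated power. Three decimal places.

Need Φ(δ − 1.282) = 0.9, so δ = 1.282 + 1.282 = 2.563.
δ = d·√(n/2) ⇒ d = δ/√(n/2) = 2.563/√(236/2) = 0.2360.

d ≈ 0.236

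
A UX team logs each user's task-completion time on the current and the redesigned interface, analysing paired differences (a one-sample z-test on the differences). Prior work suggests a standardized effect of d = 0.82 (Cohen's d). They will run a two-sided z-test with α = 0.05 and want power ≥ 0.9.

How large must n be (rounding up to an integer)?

For power 0.9 need Φ(δ − z_{0.025}) = 0.9, so δ = z_{0.025} + z_{0.10} = 1.960 + 1.282 = 3.242.
(For δ > 0 the lower-tail rejection region contributes negligibly to power, so the one-term inversion is standard.)
δ = d·√n ⇒ n = (δ/d)² = (3.242 / 0.82)² = 15.63.
Rounding up, n = 16.

n = 16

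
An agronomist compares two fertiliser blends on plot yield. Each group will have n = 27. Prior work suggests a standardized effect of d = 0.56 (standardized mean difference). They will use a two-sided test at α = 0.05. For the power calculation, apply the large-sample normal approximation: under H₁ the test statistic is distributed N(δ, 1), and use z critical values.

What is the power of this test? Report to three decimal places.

Power ≈ 0.539

Noncentrality parameter: δ = d·√(n/2) = 0.56 × √(27/2) = 2.0576
Critical value for a two-sided test at α = 0.05: z_{α/2} = 1.960.
Power = Φ(δ − 1.960) + Φ(−δ − 1.960) = Φ(0.098) + Φ(-4.018) = 0.5389 + 0.0000 = 0.5389.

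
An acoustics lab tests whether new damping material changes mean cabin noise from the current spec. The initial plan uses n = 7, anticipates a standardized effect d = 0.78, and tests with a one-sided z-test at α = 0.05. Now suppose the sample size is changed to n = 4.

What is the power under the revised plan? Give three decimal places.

Power ≈ 0.466

With n = 4: δ = d·√n = 0.78 × √4 = 1.5600. Critical value z_{0.05} = 1.645.
Revised power = P(Z > 1.645 − δ) = Φ(-0.085) = 0.4662.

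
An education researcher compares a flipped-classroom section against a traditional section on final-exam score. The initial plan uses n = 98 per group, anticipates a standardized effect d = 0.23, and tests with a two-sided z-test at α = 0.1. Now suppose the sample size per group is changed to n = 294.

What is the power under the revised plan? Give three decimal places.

With n = 294 per group: δ = d·√(n/2) = 0.23 × √(294/2) = 2.7886. Critical value z_{0.05} = 1.645.
Revised power = Φ(δ − 1.645) + Φ(−δ − 1.645) = Φ(1.144) + Φ(-4.433) = 0.8736 + 0.0000 = 0.8736.

Power ≈ 0.874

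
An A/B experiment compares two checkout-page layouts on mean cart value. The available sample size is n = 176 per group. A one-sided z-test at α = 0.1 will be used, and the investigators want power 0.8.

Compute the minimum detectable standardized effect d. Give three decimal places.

Need Φ(δ − 1.282) = 0.8, so δ = 1.282 + 0.842 = 2.123.
δ = d·√(n/2) ⇒ d = δ/√(n/2) = 2.123/√(176/2) = 0.2263.

d ≈ 0.226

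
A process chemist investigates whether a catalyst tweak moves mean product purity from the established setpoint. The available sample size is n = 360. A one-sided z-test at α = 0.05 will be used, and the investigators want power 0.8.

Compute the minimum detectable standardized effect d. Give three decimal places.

d ≈ 0.131

Required noncentrality: δ = z_{0.05} + z_{0.20} = 1.645 + 0.842 = 2.486.
δ = d·√n ⇒ d = δ/√n = 2.486/√360 = 0.1310.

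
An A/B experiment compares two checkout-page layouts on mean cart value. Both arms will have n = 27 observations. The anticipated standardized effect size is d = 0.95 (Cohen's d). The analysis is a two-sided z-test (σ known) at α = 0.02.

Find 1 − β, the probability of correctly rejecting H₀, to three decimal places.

Noncentrality parameter: δ = d·√(n/2) = 0.95 × √(27/2) = 3.4905
Two-sided α = 0.02 → critical value z_{0.01} = 2.326.
Power = Φ(δ − 2.326) + Φ(−δ − 2.326) = Φ(1.164) + Φ(-5.817) = 0.8778 + 0.0000 = 0.8778.

Power ≈ 0.878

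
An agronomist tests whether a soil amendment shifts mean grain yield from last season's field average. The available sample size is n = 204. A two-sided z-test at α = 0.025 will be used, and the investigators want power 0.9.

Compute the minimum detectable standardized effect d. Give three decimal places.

d ≈ 0.247

Need Φ(δ − 2.241) = 0.9, so δ = 2.241 + 1.282 = 3.523.
(Lower-tail contribution to power is negligible for δ > 0.)
δ = d·√n ⇒ d = δ/√n = 3.523/√204 = 0.2467.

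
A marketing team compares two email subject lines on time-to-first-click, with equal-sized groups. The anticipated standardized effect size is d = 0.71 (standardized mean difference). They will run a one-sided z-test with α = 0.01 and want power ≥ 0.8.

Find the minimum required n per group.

For power 0.8 need Φ(δ − z_{0.01}) = 0.8, so δ = z_{0.01} + z_{0.20} = 2.326 + 0.842 = 3.168.
δ = d·√(n/2) ⇒ n = 2(δ/d)² = 2 × (3.168 / 0.71)² = 39.82.
Rounding up, n = 40 per group.

n = 40 per group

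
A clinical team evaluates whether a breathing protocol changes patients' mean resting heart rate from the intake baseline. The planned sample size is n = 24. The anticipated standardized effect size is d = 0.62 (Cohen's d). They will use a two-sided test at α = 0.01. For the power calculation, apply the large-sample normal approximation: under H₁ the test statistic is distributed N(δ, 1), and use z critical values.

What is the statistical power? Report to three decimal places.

Power ≈ 0.678

Noncentrality parameter: δ = d·√n = 0.62 × √24 = 3.0374
Critical value for a two-sided test at α = 0.01: z_{α/2} = 2.576.
Power = Φ(δ − 2.576) + Φ(−δ − 2.576) = Φ(0.462) + Φ(-5.613) = 0.6778 + 0.0000 = 0.6778.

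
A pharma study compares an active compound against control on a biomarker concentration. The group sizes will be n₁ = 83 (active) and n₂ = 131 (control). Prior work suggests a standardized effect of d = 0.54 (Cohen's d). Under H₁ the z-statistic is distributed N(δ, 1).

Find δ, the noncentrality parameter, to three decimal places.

δ ≈ 3.849

δ = d / √(1/n₁ + 1/n₂) = 0.54 / √(1/83 + 1/131) = 3.8491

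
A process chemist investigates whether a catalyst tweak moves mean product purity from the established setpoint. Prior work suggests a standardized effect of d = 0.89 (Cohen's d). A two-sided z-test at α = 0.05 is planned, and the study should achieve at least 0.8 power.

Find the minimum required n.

n = 10

For power 0.8 need Φ(δ − z_{0.025}) = 0.8, so δ = z_{0.025} + z_{0.20} = 1.960 + 0.842 = 2.802.
(The Φ(−δ − z_{α/2}) term is vanishingly small for δ > 0 and is dropped in the standard sample-size formula.)
δ = d·√n ⇒ n = (δ/d)² = (2.802 / 0.89)² = 9.91.
Rounding up, n = 10.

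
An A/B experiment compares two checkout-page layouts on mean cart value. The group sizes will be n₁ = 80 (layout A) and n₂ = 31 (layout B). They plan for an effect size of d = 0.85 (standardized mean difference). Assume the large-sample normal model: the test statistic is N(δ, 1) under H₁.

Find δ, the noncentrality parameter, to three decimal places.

δ ≈ 4.018

δ = d / √(1/n₁ + 1/n₂) = 0.85 / √(1/80 + 1/31) = 4.0178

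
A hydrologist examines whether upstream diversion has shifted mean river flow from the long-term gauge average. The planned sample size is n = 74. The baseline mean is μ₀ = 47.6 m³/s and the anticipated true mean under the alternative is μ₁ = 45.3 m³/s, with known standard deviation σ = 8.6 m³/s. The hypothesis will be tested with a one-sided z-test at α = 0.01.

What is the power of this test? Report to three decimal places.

Power ≈ 0.490

Standardized effect: d = |μ₁ − μ₀| / σ = |45.3 − 47.6| / 8.6 = 0.2674
Noncentrality parameter: δ = d·√n = 0.2674 × √74 = 2.3006
One-sided α = 0.01 → critical value z_{0.01} = 2.326.
Power = P(Z > 2.326 − δ) = Φ(-0.026) = 0.4897.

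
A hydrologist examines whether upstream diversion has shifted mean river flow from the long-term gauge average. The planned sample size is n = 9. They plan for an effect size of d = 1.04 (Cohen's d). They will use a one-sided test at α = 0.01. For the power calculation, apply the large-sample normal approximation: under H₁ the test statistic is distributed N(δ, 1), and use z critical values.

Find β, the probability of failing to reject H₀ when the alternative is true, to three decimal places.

Noncentrality parameter: δ = d·√n = 1.04 × √9 = 3.1200
Critical value for a one-sided test at α = 0.01: z_α = 2.326.
Power = Φ(δ − 2.326) = Φ(0.794) = 0.7863.
Type II error: β = 1 − power = 1 − 0.7863 = 0.2137.

β ≈ 0.214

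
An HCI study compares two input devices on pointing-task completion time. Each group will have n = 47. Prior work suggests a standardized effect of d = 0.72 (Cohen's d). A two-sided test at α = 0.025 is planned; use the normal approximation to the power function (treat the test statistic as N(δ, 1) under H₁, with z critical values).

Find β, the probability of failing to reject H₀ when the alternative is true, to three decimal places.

β ≈ 0.106

Noncentrality parameter: δ = d·√(n/2) = 0.72 × √(47/2) = 3.4903
Critical value for a two-sided test at α = 0.025: z_{α/2} = 2.241.
Power = Φ(δ − 2.241) + Φ(−δ − 2.241) = Φ(1.249) + Φ(-5.732) = 0.8942 + 0.0000 = 0.8942.
Type II error: β = 1 − power = 1 − 0.8942 = 0.1058.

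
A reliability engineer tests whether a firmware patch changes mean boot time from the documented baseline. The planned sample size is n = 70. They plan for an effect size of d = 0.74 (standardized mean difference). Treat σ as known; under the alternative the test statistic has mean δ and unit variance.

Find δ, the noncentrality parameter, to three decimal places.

The noncentrality parameter scales effect size by the design's sample-size factor: δ = d·√n = 0.74 × √70 = 6.1913

δ ≈ 6.191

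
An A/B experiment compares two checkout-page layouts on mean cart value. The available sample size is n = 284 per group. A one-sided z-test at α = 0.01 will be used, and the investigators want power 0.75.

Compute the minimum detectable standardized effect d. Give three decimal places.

d ≈ 0.252

Need Φ(δ − 2.326) = 0.75, so δ = 2.326 + 0.674 = 3.001.
δ = d·√(n/2) ⇒ d = δ/√(n/2) = 3.001/√(284/2) = 0.2518.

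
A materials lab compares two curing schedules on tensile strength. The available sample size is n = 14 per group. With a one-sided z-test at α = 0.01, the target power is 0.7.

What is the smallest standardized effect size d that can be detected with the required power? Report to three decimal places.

Need Φ(δ − 2.326) = 0.7, so δ = 2.326 + 0.524 = 2.851.
δ = d·√(n/2) ⇒ d = δ/√(n/2) = 2.851/√(14/2) = 1.0775.

d ≈ 1.077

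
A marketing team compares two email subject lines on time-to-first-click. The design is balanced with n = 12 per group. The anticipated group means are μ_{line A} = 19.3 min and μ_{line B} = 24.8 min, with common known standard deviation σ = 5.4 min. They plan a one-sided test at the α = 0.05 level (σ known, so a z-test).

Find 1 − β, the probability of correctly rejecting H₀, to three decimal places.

Power ≈ 0.802

Standardized effect: d = |μ_{line A} − μ_{line B}| / σ = |19.3 − 24.8| / 5.4 = 1.0185
Noncentrality parameter: δ = d·√(n/2) = 1.0185 × √(12/2) = 2.4949
Critical value for a one-sided test at α = 0.05: z_α = 1.645.
Power = Φ(δ − 1.645) = Φ(0.850) = 0.8023.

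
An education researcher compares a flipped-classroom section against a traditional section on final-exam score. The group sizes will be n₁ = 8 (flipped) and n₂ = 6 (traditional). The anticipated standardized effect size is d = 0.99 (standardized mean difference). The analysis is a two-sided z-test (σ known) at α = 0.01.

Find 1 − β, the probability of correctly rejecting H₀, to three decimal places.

Noncentrality parameter: δ = d / √(1/n₁ + 1/n₂) = 0.99 / √(1/8 + 1/6) = 1.8331
Critical value for a two-sided test at α = 0.01: z_{α/2} = 2.576.
Power = Φ(δ − 2.576) + Φ(−δ − 2.576) = Φ(-0.743) + Φ(-4.409) = 0.2288 + 0.0000 = 0.2288.

Power ≈ 0.229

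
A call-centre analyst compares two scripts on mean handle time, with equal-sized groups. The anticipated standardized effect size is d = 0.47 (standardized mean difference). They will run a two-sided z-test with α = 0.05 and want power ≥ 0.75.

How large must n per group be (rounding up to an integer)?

Set Φ(δ − 1.960) = 0.75; then δ − 1.960 = Φ⁻¹(0.75) = 0.674, giving δ = 2.634.
(Ignoring the negligible lower-tail rejection probability gives the usual closed-form inversion.)
δ = d·√(n/2) ⇒ n = 2(δ/d)² = 2 × (2.634 / 0.47)² = 62.84.
Rounding up, n = 63 per group.

n = 63 per group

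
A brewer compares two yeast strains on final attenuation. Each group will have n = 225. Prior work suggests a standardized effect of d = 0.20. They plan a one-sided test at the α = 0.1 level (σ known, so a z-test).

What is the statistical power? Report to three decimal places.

Noncentrality parameter: δ = d·√(n/2) = 0.20 × √(225/2) = 2.1213
One-sided α = 0.1 → critical value z_{0.1} = 1.282.
Power = P(Z > 1.282 − δ) = Φ(0.840) = 0.7995.

Power ≈ 0.799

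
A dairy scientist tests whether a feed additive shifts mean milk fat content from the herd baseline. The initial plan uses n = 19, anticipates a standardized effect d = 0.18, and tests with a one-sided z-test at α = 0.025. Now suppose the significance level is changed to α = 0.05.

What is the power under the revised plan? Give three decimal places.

Power ≈ 0.195

δ = d·√n = 0.18 × √19 = 0.7846 (unchanged). New critical value: z_{0.05} = 1.645.
Revised power = P(Z > 1.645 − δ) = Φ(-0.860) = 0.1948.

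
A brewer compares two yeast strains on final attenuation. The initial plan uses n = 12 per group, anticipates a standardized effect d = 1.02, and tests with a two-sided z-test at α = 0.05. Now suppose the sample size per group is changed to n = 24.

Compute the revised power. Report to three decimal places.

With n = 24 per group: δ = d·√(n/2) = 1.02 × √(24/2) = 3.5334. Critical value z_{0.025} = 1.960.
Revised power = Φ(δ − 1.960) + Φ(−δ − 1.960) = Φ(1.573) + Φ(-5.493) = 0.9422 + 0.0000 = 0.9422.

Power ≈ 0.942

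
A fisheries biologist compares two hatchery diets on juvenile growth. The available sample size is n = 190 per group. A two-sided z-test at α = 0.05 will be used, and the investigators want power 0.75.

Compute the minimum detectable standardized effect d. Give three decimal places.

Need Φ(δ − 1.960) = 0.75, so δ = 1.960 + 0.674 = 2.634.
(Lower-tail contribution to power is negligible for δ > 0.)
δ = d·√(n/2) ⇒ d = δ/√(n/2) = 2.634/√(190/2) = 0.2703.

d ≈ 0.270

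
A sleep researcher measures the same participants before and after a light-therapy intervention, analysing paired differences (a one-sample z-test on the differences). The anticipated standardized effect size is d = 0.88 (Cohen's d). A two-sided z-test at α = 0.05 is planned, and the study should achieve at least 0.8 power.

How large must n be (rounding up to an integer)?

For power 0.8 need Φ(δ − z_{0.025}) = 0.8, so δ = z_{0.025} + z_{0.20} = 1.960 + 0.842 = 2.802.
(The Φ(−δ − z_{α/2}) term is vanishingly small for δ > 0 and is dropped in the standard sample-size formula.)
δ = d·√n ⇒ n = (δ/d)² = (2.802 / 0.88)² = 10.14.
Rounding up, n = 11.

n = 11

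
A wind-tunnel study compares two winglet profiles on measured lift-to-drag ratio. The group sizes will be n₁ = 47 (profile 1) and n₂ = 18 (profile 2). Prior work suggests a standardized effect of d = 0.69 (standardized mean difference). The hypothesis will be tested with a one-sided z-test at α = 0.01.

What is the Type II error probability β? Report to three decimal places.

Noncentrality parameter: δ = d / √(1/n₁ + 1/n₂) = 0.69 / √(1/47 + 1/18) = 2.4893
One-sided α = 0.01 → critical value z_{0.01} = 2.326.
Power = P(Z > 2.326 − δ) = Φ(0.163) = 0.5647.
Type II error: β = 1 − power = 1 − 0.5647 = 0.4353.

β ≈ 0.435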